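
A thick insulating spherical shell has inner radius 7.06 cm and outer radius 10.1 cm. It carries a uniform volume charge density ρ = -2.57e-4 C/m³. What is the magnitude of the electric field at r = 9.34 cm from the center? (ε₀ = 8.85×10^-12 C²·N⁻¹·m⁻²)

Take a concentric spherical Gaussian surface of radius r = 9.34 cm (within the shell material, 7.06 cm < r < 10.1 cm).
Only the shell between 7.06 cm and r is enclosed: Q_enc = ρ·(4π/3)(r³ − a³) = (-2.57×10^-4)·(4π/3)·((0.0934)³ − (0.0706)³) = -4.983e-7 C.
Since E is radial and uniform over the Gaussian sphere, Φ = E·4πr² = Q_enc/ε₀.
E = |Q_enc|/(4πε₀r²) = (4.983×10^-7)/(4π·8.85×10^-12·(0.0934)²) = 5.14e5 N/C.

E ≈ 5.14×10^5 V/m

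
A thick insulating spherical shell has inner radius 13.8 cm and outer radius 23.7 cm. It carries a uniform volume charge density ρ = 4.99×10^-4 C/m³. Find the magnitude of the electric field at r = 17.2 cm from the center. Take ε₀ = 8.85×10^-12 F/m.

E ≈ 1.56e6 N/C

By spherical symmetry E is radial; choose a Gaussian sphere of radius r = 17.2 cm (within the shell material, 13.8 cm < r < 23.7 cm).
Enclosed charge is the volume from a to r: Q_enc = (4π/3)ρ(r³ − a³) = 5.143×10^-6 C.
Gauss's law: E·4πr² = Q_enc/ε₀.
E = |Q_enc|/(4πε₀r²) = (5.143×10^-6)/(4π·8.85×10^-12·(0.172)²) = 1.56×10^6 N/C.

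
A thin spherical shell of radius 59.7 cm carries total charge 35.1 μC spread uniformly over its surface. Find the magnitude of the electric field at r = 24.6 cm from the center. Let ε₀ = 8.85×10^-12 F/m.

E = 0 (no enclosed charge)

By spherical symmetry E is radial; choose a Gaussian sphere of radius r = 24.6 cm (inside the shell, r < 59.7 cm).
All the charge is outside the Gaussian surface: Q_enc = 0, hence E = 0 everywhere inside the shell.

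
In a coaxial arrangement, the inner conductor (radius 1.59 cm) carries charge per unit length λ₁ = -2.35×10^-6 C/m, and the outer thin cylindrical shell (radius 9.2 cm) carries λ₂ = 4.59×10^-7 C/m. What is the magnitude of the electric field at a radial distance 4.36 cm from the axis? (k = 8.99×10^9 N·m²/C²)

9.69e5 N/C

Choose a coaxial cylinder of radius r = 4.36 cm (arbitrary length L) as the Gaussian surface (between the conductors, 1.59 cm < r < 9.2 cm).
Only the inner wire is enclosed; the outer shell contributes nothing inside itself. λ_enc = λ₁ = -2.35e-6 C/m.
By Gauss's law (flux through the curved wall only), E·2πrL = λ_enc L/ε₀.
E = 2k|λ_enc|/r = 2(8.99×10^9)(2.35×10^-6)/(0.0436) = 9.69×10^5 N/C.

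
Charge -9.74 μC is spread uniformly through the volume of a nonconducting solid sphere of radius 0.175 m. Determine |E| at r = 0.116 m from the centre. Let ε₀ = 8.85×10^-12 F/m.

|E| = 1.90×10^6 N/C

By spherical symmetry E is radial; choose a Gaussian sphere of radius r = 0.116 m (r < R).
For a uniform sphere the enclosed fraction is (r/R)³, so Q_enc = (-9.74 μC)(0.116/0.175)³ = -2.837e-6 C.
Since E is radial and uniform over the Gaussian sphere, Φ = E·4πr² = Q_enc/ε₀.
E = |Q_enc|/(4πε₀r²) = (2.837e-6)/(4π·8.85×10^-12·(0.116)²) = 1.90×10^6 N/C.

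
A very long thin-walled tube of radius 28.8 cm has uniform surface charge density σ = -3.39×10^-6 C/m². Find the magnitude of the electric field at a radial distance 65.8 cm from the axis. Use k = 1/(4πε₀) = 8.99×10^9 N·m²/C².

By cylindrical symmetry E is radial; use a coaxial Gaussian cylinder of radius 65.8 cm and length L (r > 28.8 cm).
The whole shell is enclosed: λ_enc = σ·2πR = (-3.39e-6)·2π·(0.288) = -6.134×10^-6 C/m.
Since E is radial and uniform over the curved surface, Φ = E·2πrL = Q_enc/ε₀ = λ_enc L/ε₀.
E = 2k|λ_enc|/r = 2(8.99×10^9)(6.134×10^-6)/(0.658) = 1.68e5 N/C.

E ≈ 1.68×10^5 N/C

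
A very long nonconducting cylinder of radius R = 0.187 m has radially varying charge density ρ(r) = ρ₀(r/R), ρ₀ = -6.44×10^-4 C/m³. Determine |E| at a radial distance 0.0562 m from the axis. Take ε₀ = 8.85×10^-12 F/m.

E ≈ 4.10×10^5 N/C

Coaxial Gaussian cylinder, radius r = 0.0562 m, length L (r < R).
Integrating ρ over the cross-section to radius r: λ_enc = (2πρ₀/R) ∫₀^r r'^2 dr' = 2πρ₀ r^3/(3·R) = -1.28×10^-6 C/m.
By Gauss's law (flux through the curved wall only), E·2πrL = λ_enc L/ε₀.
E = |λ_enc|/(2πε₀r) = (1.28e-6)/(2π·8.85×10^-12·0.0562) = 4.10×10^5 N/C.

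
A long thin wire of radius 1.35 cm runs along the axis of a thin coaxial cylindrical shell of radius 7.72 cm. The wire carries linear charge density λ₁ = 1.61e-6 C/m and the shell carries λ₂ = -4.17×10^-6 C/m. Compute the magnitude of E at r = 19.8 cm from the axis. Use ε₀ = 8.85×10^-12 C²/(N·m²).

Take a coaxial cylindrical Gaussian surface of radius r = 19.8 cm and length L (r > 7.72 cm, enclosing both).
λ_enc = λ₁ + λ₂ = (1.61e-6) + (-4.17e-6) = -2.56×10^-6 C/m.
Gauss's law: E·2πrL = λ_enc L/ε₀.
E = |λ_enc|/(2πε₀r) = (2.56×10^-6)/(2π·8.85×10^-12·0.198) = 2.33e5 N/C.

2.33×10^5 V/m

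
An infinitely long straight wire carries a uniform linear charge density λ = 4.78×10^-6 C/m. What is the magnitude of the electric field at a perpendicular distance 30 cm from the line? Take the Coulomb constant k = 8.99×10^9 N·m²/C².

E ≈ 2.86×10^5 N/C

Choose a coaxial cylinder of radius r = 30 cm (arbitrary length L) as the Gaussian surface.
Q_enc = λL, so λ_enc = 4.78e-6 C/m.
By Gauss's law (flux through the curved wall only), E·2πrL = λ_enc L/ε₀.
E = 2k|λ_enc|/r = 2(8.99×10^9)(4.78e-6)/(0.3) = 2.86×10^5 N/C.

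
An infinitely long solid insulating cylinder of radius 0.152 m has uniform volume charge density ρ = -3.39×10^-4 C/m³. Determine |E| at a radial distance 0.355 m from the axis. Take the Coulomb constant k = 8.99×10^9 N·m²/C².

Choose a coaxial cylinder of radius r = 0.355 m (arbitrary length L) as the Gaussian surface (r > 0.152 m, full cross-section enclosed).
λ_enc = ρ·πR² = (-3.39e-4)π(0.152)² = -2.461×10^-5 C/m.
Since E is radial and uniform over the curved surface, Φ = E·2πrL = Q_enc/ε₀ = λ_enc L/ε₀.
E = 2k|λ_enc|/r = 2(8.99×10^9)(2.461×10^-5)/(0.355) = 1.25e6 N/C.

E = 1.25e6 N/C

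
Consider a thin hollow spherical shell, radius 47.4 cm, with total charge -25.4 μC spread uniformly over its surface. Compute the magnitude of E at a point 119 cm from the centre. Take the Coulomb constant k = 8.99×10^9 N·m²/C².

E ≈ 1.61×10^5 N/C

By spherical symmetry E is radial; choose a Gaussian sphere of radius r = 119 cm (r > 47.4 cm).
The entire shell is enclosed: Q_enc = -2.54×10^-5 C.
Applying ∮E·dA = Q_enc/ε₀ with Φ = E(4πr²):
E = k|Q_enc|/r² = (8.99×10^9)(2.54e-5)/(1.19)² = 1.61×10^5 N/C.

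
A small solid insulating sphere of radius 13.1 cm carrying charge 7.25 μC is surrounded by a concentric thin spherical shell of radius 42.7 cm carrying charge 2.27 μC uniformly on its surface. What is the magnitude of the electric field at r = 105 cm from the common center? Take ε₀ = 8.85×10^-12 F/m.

7.76×10^4 V/m

By spherical symmetry E is radial; choose a Gaussian sphere of radius r = 105 cm (r > 42.7 cm, enclosing both).
Q_enc = (7.25 μC) + (2.27 μC) = 9.52×10^-6 C.
Applying ∮E·dA = Q_enc/ε₀ with Φ = E(4πr²):
E = |Q_enc|/(4πε₀r²) = (9.52×10^-6)/(4π·8.85×10^-12·(1.05)²) = 7.76×10^4 N/C.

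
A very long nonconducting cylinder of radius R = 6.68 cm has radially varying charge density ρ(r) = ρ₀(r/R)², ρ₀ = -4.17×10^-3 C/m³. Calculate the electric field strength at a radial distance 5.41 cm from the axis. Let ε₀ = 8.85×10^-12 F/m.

|E| ≈ 4.18e6 N/C

Choose a coaxial cylinder of radius r = 5.41 cm (arbitrary length L) as the Gaussian surface (r < R).
Integrating ρ over the cross-section to radius r: λ_enc = (2πρ₀/R²) ∫₀^r r'^3 dr' = 2πρ₀ r^4/(4·R²) = -1.257×10^-5 C/m.
Applying ∮E·dA = Q_enc/ε₀ with the end caps contributing no flux:
E = |λ_enc|/(2πε₀r) = (1.257×10^-5)/(2π·8.85×10^-12·0.0541) = 4.18×10^6 N/C.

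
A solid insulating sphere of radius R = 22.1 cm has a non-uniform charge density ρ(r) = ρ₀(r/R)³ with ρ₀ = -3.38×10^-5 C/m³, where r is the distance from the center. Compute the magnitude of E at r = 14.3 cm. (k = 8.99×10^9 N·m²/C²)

|E| ≈ 2.47e4 V/m

Symmetry ⇒ E = E(r) r̂. Gaussian sphere of radius r = 14.3 cm (r < R).
Q_enc = ∫₀^r ρ(r')·4πr'² dr' = (4πρ₀/R³) ∫₀^r r'^5 dr' = 4πρ₀ r^6/(6·R³) = -5.608×10^-8 C.
Gauss's law: E·4πr² = Q_enc/ε₀.
E = k|Q_enc|/r² = (8.99×10^9)(5.608×10^-8)/(0.143)² = 2.47e4 N/C.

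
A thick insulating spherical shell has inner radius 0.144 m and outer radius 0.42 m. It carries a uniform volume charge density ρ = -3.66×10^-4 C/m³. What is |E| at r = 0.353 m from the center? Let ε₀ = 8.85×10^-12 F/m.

Symmetry ⇒ E = E(r) r̂. Gaussian sphere of radius r = 0.353 m (within the shell material, 0.144 m < r < 0.42 m).
Only the shell between 0.144 m and r is enclosed: Q_enc = ρ·(4π/3)(r³ − a³) = (-3.66×10^-4)·(4π/3)·((0.353)³ − (0.144)³) = -6.286×10^-5 C.
Since E is radial and uniform over the Gaussian sphere, Φ = E·4πr² = Q_enc/ε₀.
E = |Q_enc|/(4πε₀r²) = (6.286×10^-5)/(4π·8.85×10^-12·(0.353)²) = 4.54e6 N/C.

E ≈ 4.54×10^6 N/C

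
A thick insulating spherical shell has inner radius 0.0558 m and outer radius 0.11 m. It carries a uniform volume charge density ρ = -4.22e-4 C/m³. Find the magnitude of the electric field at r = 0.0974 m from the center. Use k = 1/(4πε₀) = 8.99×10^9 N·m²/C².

Use a concentric Gaussian sphere at r = 0.0974 m (within the shell material, 0.0558 m < r < 0.11 m).
Enclosed charge is the volume from a to r: Q_enc = (4π/3)ρ(r³ − a³) = -1.326e-6 C.
By Gauss's law, ∮E·dA = E·4πr² = Q_enc/ε₀.
E = k|Q_enc|/r² = (8.99×10^9)(1.326×10^-6)/(0.0974)² = 1.26e6 N/C.

1.26e6 N/C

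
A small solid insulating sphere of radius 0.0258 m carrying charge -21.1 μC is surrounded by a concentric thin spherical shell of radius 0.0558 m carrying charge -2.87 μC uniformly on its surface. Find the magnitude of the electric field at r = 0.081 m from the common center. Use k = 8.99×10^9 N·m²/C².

E = 3.28×10^7 N/C

Take a concentric spherical Gaussian surface of radius r = 0.081 m (r > 0.0558 m, enclosing both).
Q_enc = (-21.1 μC) + (-2.87 μC) = -2.397e-5 C.
By Gauss's law, ∮E·dA = E·4πr² = Q_enc/ε₀.
E = k|Q_enc|/r² = (8.99×10^9)(2.397×10^-5)/(0.081)² = 3.28×10^7 N/C.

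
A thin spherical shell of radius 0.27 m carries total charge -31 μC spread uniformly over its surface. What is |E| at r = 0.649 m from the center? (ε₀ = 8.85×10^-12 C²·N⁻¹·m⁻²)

E = 6.62×10^5 V/m

Use a concentric Gaussian sphere at r = 0.649 m (r > 0.27 m).
The entire shell is enclosed: Q_enc = -3.10×10^-5 C.
Since E is radial and uniform over the Gaussian sphere, Φ = E·4πr² = Q_enc/ε₀.
E = |Q_enc|/(4πε₀r²) = (3.10×10^-5)/(4π·8.85×10^-12·(0.649)²) = 6.62e5 N/C.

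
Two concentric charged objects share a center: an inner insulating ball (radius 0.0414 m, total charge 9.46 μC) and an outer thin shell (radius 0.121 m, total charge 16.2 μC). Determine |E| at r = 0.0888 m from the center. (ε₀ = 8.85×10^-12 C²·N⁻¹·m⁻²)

|E| = 1.08e7 N/C

By spherical symmetry E is radial; choose a Gaussian sphere of radius r = 0.0888 m (between the bodies, 0.0414 m < r < 0.121 m).
The shell at 0.121 m lies outside the Gaussian surface, so Q_enc = 9.46 μC = 9.46×10^-6 C.
Gauss's law: E·4πr² = Q_enc/ε₀.
E = |Q_enc|/(4πε₀r²) = (9.46×10^-6)/(4π·8.85×10^-12·(0.0888)²) = 1.08e7 N/C.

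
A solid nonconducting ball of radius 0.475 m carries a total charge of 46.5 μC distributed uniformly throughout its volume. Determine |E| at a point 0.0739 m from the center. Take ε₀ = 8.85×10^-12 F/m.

Use a concentric Gaussian sphere at r = 0.0739 m (r < R).
For a uniform sphere the enclosed fraction is (r/R)³, so Q_enc = (46.5 μC)(0.0739/0.475)³ = 1.751×10^-7 C.
Applying ∮E·dA = Q_enc/ε₀ with Φ = E(4πr²):
E = |Q_enc|/(4πε₀r²) = (1.751×10^-7)/(4π·8.85×10^-12·(0.0739)²) = 2.88e5 N/C.

|E| ≈ 2.88×10^5 V/m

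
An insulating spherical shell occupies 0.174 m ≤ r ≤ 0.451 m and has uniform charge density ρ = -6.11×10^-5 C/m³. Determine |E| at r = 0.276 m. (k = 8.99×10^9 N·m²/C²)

|E| ≈ 4.76×10^5 N/C

By spherical symmetry E is radial; choose a Gaussian sphere of radius r = 0.276 m (within the shell material, 0.174 m < r < 0.451 m).
Only the shell between 0.174 m and r is enclosed: Q_enc = ρ·(4π/3)(r³ − a³) = (-6.11e-5)·(4π/3)·((0.276)³ − (0.174)³) = -4.033×10^-6 C.
Gauss's law: E·4πr² = Q_enc/ε₀.
E = k|Q_enc|/r² = (8.99×10^9)(4.033e-6)/(0.276)² = 4.76×10^5 N/C.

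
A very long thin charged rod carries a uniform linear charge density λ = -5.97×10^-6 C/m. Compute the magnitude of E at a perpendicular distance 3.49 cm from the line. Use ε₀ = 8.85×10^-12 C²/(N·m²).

Choose a coaxial cylinder of radius r = 3.49 cm (arbitrary length L) as the Gaussian surface.
Q_enc = λL, so λ_enc = -5.97e-6 C/m.
Applying ∮E·dA = Q_enc/ε₀ with the end caps contributing no flux:
E = |λ_enc|/(2πε₀r) = (5.97×10^-6)/(2π·8.85×10^-12·0.0349) = 3.08×10^6 N/C.

3.08e6 N/C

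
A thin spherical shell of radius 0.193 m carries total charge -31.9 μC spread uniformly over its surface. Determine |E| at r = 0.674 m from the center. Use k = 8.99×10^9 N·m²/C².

Use a concentric Gaussian sphere at r = 0.674 m (r > 0.193 m).
The entire shell is enclosed: Q_enc = -3.19×10^-5 C.
Since E is radial and uniform over the Gaussian sphere, Φ = E·4πr² = Q_enc/ε₀.
E = k|Q_enc|/r² = (8.99×10^9)(3.19×10^-5)/(0.674)² = 6.31×10^5 N/C.

|E| = 6.31e5 N/C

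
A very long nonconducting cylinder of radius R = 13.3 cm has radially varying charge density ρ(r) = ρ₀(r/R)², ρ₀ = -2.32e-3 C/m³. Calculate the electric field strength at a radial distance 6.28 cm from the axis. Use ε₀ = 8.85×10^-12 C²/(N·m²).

Choose a coaxial cylinder of radius r = 6.28 cm (arbitrary length L) as the Gaussian surface (r < R).
Integrating ρ over the cross-section to radius r: λ_enc = (2πρ₀/R²) ∫₀^r r'^3 dr' = 2πρ₀ r^4/(4·R²) = -3.204×10^-6 C/m.
By Gauss's law (flux through the curved wall only), E·2πrL = λ_enc L/ε₀.
E = |λ_enc|/(2πε₀r) = (3.204×10^-6)/(2π·8.85×10^-12·0.0628) = 9.18e5 N/C.

|E| = 9.18e5 N/C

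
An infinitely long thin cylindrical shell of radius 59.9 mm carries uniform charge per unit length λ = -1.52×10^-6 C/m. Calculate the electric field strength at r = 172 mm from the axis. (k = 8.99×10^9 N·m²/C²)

Coaxial Gaussian cylinder, radius r = 172 mm, length L (r > 59.9 mm).
The full line charge is enclosed: λ_enc = -1.52e-6 C/m.
Since E is radial and uniform over the curved surface, Φ = E·2πrL = Q_enc/ε₀ = λ_enc L/ε₀.
E = 2k|λ_enc|/r = 2(8.99×10^9)(1.52×10^-6)/(0.172) = 1.59×10^5 N/C.

|E| ≈ 1.59×10^5 V/m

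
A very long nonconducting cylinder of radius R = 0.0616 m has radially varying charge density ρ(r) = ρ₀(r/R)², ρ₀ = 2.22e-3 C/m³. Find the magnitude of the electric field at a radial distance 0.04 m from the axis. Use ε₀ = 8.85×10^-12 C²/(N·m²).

1.06×10^6 V/m

Coaxial Gaussian cylinder, radius r = 0.04 m, length L (r < R).
λ_enc = ∫₀^r ρ(r')·2πr' dr' = (2πρ₀/R²)·r^4/4 = 2.353×10^-6 C/m.
Since E is radial and uniform over the curved surface, Φ = E·2πrL = Q_enc/ε₀ = λ_enc L/ε₀.
E = |λ_enc|/(2πε₀r) = (2.353e-6)/(2π·8.85×10^-12·0.04) = 1.06×10^6 N/C.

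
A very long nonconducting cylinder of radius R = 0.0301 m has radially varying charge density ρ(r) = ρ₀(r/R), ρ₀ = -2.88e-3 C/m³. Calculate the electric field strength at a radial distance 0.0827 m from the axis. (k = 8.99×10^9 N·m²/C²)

|E| ≈ 1.19×10^6 N/C

Choose a coaxial cylinder of radius r = 0.0827 m (arbitrary length L) as the Gaussian surface (r > R, full charge per length enclosed).
λ_enc = 2π ∫₀^R ρ₀(r'/R)^1 r' dr' = 2πρ₀R²/3 = -5.465e-6 C/m.
Applying ∮E·dA = Q_enc/ε₀ with the end caps contributing no flux:
E = 2k|λ_enc|/r = 2(8.99×10^9)(5.465×10^-6)/(0.0827) = 1.19×10^6 N/C.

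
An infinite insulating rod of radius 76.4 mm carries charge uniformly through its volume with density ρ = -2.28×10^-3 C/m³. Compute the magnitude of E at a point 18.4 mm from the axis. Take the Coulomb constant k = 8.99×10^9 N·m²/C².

|E| ≈ 2.37×10^6 N/C

Take a coaxial cylindrical Gaussian surface of radius r = 18.4 mm and length L (r < R).
Charge inside radius r per length L is ρ·πr²·L, so λ_enc = ρπr² = -2.425e-6 C/m.
Applying ∮E·dA = Q_enc/ε₀ with the end caps contributing no flux:
E = 2k|λ_enc|/r = 2(8.99×10^9)(2.425×10^-6)/(0.0184) = 2.37×10^6 N/C.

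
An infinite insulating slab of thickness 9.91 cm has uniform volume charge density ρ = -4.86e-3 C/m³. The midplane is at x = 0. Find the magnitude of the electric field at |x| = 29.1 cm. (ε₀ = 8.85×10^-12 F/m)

The point |x| = 29.1 cm lies outside the slab (half-thickness 0.04955 m). A symmetric pillbox spanning the full slab encloses Q_enc = ρ·d·A.
Flux = 2EA ⇒ E = |ρ|d/(2ε₀), independent of distance outside.
E = (4.86e-3)(0.0991)/(2·8.85×10^-12) = 2.72×10^7 N/C.

E = 2.72e7 V/m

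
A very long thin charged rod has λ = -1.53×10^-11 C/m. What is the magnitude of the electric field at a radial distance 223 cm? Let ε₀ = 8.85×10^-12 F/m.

Coaxial Gaussian cylinder, radius r = 223 cm, length L.
Q_enc = λL, so λ_enc = -1.53×10^-11 C/m.
Applying ∮E·dA = Q_enc/ε₀ with the end caps contributing no flux:
E = |λ_enc|/(2πε₀r) = (1.53e-11)/(2π·8.85×10^-12·2.23) = 0.123 N/C.

|E| ≈ 0.123 N/C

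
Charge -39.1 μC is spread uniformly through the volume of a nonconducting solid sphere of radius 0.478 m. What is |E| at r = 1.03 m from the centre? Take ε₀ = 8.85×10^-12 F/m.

Symmetry ⇒ E = E(r) r̂. Gaussian sphere of radius r = 1.03 m (r > R, so the entire charge is enclosed).
Q_enc = -39.1 μC = -3.91×10^-5 C.
By Gauss's law, ∮E·dA = E·4πr² = Q_enc/ε₀.
E = |Q_enc|/(4πε₀r²) = (3.91×10^-5)/(4π·8.85×10^-12·(1.03)²) = 3.31×10^5 N/C.

E ≈ 3.31×10^5 N/C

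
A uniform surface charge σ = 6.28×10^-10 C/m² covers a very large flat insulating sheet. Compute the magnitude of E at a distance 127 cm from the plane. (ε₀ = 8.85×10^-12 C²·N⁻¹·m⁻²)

Choose a cylindrical pillbox piercing the sheet, end faces (area A) parallel to it.
Only the two end caps contribute flux: Φ = 2EA. With Q_enc = σA, Gauss's law gives E = |σ|/(2ε₀).
E = |σ|/(2ε₀) = (6.28×10^-10)/(2·8.85×10^-12) = 35.5 N/C.

|E| ≈ 35.5 N/C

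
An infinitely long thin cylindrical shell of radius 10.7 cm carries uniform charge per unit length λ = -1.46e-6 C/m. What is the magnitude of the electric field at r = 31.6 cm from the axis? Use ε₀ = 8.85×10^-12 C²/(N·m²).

E ≈ 8.31e4 N/C

Choose a coaxial cylinder of radius r = 31.6 cm (arbitrary length L) as the Gaussian surface (r > 10.7 cm).
The full line charge is enclosed: λ_enc = -1.46×10^-6 C/m.
Applying ∮E·dA = Q_enc/ε₀ with the end caps contributing no flux:
E = |λ_enc|/(2πε₀r) = (1.46×10^-6)/(2π·8.85×10^-12·0.316) = 8.31×10^4 N/C.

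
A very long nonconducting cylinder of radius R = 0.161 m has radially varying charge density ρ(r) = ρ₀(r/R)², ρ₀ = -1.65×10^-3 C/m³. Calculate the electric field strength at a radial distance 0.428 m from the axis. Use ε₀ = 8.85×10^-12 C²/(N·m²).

|E| ≈ 2.82e6 N/C

Coaxial Gaussian cylinder, radius r = 0.428 m, length L (r > R, full charge per length enclosed).
λ_enc = 2π ∫₀^R ρ₀(r'/R)^2 r' dr' = 2πρ₀R²/4 = -6.718e-5 C/m.
By Gauss's law (flux through the curved wall only), E·2πrL = λ_enc L/ε₀.
E = |λ_enc|/(2πε₀r) = (6.718×10^-5)/(2π·8.85×10^-12·0.428) = 2.82×10^6 N/C.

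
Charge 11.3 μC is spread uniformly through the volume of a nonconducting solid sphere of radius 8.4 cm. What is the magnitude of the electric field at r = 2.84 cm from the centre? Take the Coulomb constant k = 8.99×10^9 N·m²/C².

4.87×10^6 V/m

Use a concentric Gaussian sphere at r = 2.84 cm (r < R).
Only the charge within r is enclosed: Q_enc = Q·(r/R)³ = (11.3 μC)·(2.84 cm/8.4 cm)³ = 4.367×10^-7 C.
Since E is radial and uniform over the Gaussian sphere, Φ = E·4πr² = Q_enc/ε₀.
E = k|Q_enc|/r² = (8.99×10^9)(4.367×10^-7)/(0.0284)² = 4.87×10^6 N/C.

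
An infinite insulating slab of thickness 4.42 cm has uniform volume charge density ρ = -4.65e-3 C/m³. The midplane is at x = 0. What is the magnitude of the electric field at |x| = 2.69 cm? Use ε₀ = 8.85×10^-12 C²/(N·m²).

|E| = 1.16×10^7 N/C

The point |x| = 2.69 cm lies outside the slab (half-thickness 0.0221 m). A symmetric pillbox spanning the full slab encloses Q_enc = ρ·d·A.
Flux = 2EA ⇒ E = |ρ|d/(2ε₀), independent of distance outside.
E = (4.65×10^-3)(0.0442)/(2·8.85×10^-12) = 1.16×10^7 N/C.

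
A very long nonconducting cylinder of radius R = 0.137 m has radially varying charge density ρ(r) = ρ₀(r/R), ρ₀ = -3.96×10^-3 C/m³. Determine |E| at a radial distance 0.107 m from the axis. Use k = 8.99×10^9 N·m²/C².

E = 1.25e7 V/m

Take a coaxial cylindrical Gaussian surface of radius r = 0.107 m and length L (r < R).
λ_enc = ∫₀^r ρ(r')·2πr' dr' = (2πρ₀/R)·r^3/3 = -7.416×10^-5 C/m.
By Gauss's law (flux through the curved wall only), E·2πrL = λ_enc L/ε₀.
E = 2k|λ_enc|/r = 2(8.99×10^9)(7.416e-5)/(0.107) = 1.25×10^7 N/C.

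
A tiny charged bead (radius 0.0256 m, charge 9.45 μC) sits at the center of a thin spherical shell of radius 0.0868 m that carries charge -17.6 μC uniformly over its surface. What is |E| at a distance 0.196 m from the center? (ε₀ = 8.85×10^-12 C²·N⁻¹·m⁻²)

1.91×10^6 N/C

Take a concentric spherical Gaussian surface of radius r = 0.196 m (r > 0.0868 m, enclosing both).
Q_enc = (9.45 μC) + (-17.6 μC) = -8.15e-6 C.
Applying ∮E·dA = Q_enc/ε₀ with Φ = E(4πr²):
E = |Q_enc|/(4πε₀r²) = (8.15×10^-6)/(4π·8.85×10^-12·(0.196)²) = 1.91×10^6 N/C.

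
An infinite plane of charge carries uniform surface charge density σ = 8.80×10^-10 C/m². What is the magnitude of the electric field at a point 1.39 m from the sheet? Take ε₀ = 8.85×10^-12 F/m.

By planar symmetry E is perpendicular to the sheet and uniform; use a Gaussian pillbox with flat faces of area A on each side of the sheet.
Flux Φ = 2EA and Q_enc = σA, so 2EA = σA/ε₀ ⇒ E = |σ|/(2ε₀), independent of distance.
E = |σ|/(2ε₀) = (8.80×10^-10)/(2·8.85×10^-12) = 49.7 N/C.

E = 49.7 N/C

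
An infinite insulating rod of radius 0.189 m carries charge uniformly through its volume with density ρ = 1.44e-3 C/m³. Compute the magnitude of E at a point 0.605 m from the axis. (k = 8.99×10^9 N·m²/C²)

|E| = 4.80×10^6 N/C

By cylindrical symmetry E is radial; use a coaxial Gaussian cylinder of radius 0.605 m and length L (r > 0.189 m, full cross-section enclosed).
λ_enc = ρ·πR² = (1.44×10^-3)π(0.189)² = 1.616×10^-4 C/m.
Gauss's law: E·2πrL = λ_enc L/ε₀.
E = 2k|λ_enc|/r = 2(8.99×10^9)(1.616×10^-4)/(0.605) = 4.80×10^6 N/C.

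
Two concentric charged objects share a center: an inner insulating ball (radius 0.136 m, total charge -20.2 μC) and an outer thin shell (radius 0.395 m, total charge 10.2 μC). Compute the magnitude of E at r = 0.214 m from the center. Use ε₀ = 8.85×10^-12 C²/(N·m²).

Take a concentric spherical Gaussian surface of radius r = 0.214 m (between the bodies, 0.136 m < r < 0.395 m).
Only the inner charge is enclosed; the outer shell contributes nothing inside itself. Q_enc = -20.2 μC = -2.02×10^-5 C.
Applying ∮E·dA = Q_enc/ε₀ with Φ = E(4πr²):
E = |Q_enc|/(4πε₀r²) = (2.02×10^-5)/(4π·8.85×10^-12·(0.214)²) = 3.97×10^6 N/C.

|E| ≈ 3.97e6 V/m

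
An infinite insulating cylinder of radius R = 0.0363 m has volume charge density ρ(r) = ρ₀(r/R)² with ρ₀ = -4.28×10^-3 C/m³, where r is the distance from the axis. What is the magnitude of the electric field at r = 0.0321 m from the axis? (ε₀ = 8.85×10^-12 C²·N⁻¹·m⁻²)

Coaxial Gaussian cylinder, radius r = 0.0321 m, length L (r < R).
Integrating ρ over the cross-section to radius r: λ_enc = (2πρ₀/R²) ∫₀^r r'^3 dr' = 2πρ₀ r^4/(4·R²) = -5.417e-6 C/m.
Gauss's law: E·2πrL = λ_enc L/ε₀.
E = |λ_enc|/(2πε₀r) = (5.417×10^-6)/(2π·8.85×10^-12·0.0321) = 3.03×10^6 N/C.

E = 3.03×10^6 V/m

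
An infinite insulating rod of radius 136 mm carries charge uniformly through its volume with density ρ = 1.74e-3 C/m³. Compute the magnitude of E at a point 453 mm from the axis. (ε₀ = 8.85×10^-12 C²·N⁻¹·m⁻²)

E = 4.01×10^6 N/C

Take a coaxial cylindrical Gaussian surface of radius r = 453 mm and length L (r > 136 mm, full cross-section enclosed).
λ_enc = ρ·πR² = (1.74×10^-3)π(0.136)² = 1.011e-4 C/m.
Applying ∮E·dA = Q_enc/ε₀ with the end caps contributing no flux:
E = |λ_enc|/(2πε₀r) = (1.011e-4)/(2π·8.85×10^-12·0.453) = 4.01×10^6 N/C.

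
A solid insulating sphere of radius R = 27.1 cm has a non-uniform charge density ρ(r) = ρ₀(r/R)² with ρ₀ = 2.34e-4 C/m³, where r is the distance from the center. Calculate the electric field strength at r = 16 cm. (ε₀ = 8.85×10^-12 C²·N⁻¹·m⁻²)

E = 2.95e5 N/C

Take a concentric spherical Gaussian surface of radius r = 16 cm (r < R).
Q_enc = ∫₀^r ρ(r')·4πr'² dr' = (4πρ₀/R²) ∫₀^r r'^4 dr' = 4πρ₀ r^5/(5·R²) = 8.397e-7 C.
Since E is radial and uniform over the Gaussian sphere, Φ = E·4πr² = Q_enc/ε₀.
E = |Q_enc|/(4πε₀r²) = (8.397×10^-7)/(4π·8.85×10^-12·(0.16)²) = 2.95e5 N/C.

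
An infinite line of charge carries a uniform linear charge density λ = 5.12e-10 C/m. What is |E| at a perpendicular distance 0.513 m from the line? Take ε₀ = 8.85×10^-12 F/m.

17.9 N/C

Coaxial Gaussian cylinder, radius r = 0.513 m, length L.
Q_enc = λL, so λ_enc = 5.12e-10 C/m.
By Gauss's law (flux through the curved wall only), E·2πrL = λ_enc L/ε₀.
E = |λ_enc|/(2πε₀r) = (5.12×10^-10)/(2π·8.85×10^-12·0.513) = 17.9 N/C.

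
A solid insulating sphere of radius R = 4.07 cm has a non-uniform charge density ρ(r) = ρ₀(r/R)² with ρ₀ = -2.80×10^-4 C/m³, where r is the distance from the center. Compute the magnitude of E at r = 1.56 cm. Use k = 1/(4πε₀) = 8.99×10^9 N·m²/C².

|E| = 1.45×10^4 N/C

Take a concentric spherical Gaussian surface of radius r = 1.56 cm (r < R).
Q_enc = ∫₀^r ρ(r')·4πr'² dr' = (4πρ₀/R²) ∫₀^r r'^4 dr' = 4πρ₀ r^5/(5·R²) = -3.925×10^-10 C.
Since E is radial and uniform over the Gaussian sphere, Φ = E·4πr² = Q_enc/ε₀.
E = k|Q_enc|/r² = (8.99×10^9)(3.925×10^-10)/(0.0156)² = 1.45×10^4 N/C.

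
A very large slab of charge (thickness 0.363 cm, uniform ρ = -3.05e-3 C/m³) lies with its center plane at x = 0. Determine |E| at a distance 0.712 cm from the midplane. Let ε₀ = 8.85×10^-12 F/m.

6.26×10^5 N/C

The point |x| = 0.712 cm lies outside the slab (half-thickness 0.001815 m). A symmetric pillbox spanning the full slab encloses Q_enc = ρ·d·A.
Flux = 2EA ⇒ E = |ρ|d/(2ε₀), independent of distance outside.
E = (3.05×10^-3)(0.00363)/(2·8.85×10^-12) = 6.26e5 N/C.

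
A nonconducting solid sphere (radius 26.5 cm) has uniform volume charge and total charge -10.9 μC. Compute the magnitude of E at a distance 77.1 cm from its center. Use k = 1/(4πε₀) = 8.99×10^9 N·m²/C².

Symmetry ⇒ E = E(r) r̂. Gaussian sphere of radius r = 77.1 cm (r > R, so the entire charge is enclosed).
Q_enc = -10.9 μC = -1.09×10^-5 C.
Gauss's law: E·4πr² = Q_enc/ε₀.
E = k|Q_enc|/r² = (8.99×10^9)(1.09e-5)/(0.771)² = 1.65×10^5 N/C.

|E| = 1.65×10^5 V/m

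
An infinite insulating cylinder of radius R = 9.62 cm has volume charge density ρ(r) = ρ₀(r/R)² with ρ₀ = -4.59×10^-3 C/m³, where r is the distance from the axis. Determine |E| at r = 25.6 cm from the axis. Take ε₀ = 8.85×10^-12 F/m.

|E| = 4.69×10^6 N/C

Choose a coaxial cylinder of radius r = 25.6 cm (arbitrary length L) as the Gaussian surface (r > R, full charge per length enclosed).
λ_enc = 2π ∫₀^R ρ₀(r'/R)^2 r' dr' = 2πρ₀R²/4 = -6.672×10^-5 C/m.
Since E is radial and uniform over the curved surface, Φ = E·2πrL = Q_enc/ε₀ = λ_enc L/ε₀.
E = |λ_enc|/(2πε₀r) = (6.672×10^-5)/(2π·8.85×10^-12·0.256) = 4.69×10^6 N/C.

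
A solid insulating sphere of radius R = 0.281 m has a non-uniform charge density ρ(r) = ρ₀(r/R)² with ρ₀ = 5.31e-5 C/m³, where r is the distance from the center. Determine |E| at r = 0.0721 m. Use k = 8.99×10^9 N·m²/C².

|E| ≈ 5.69e3 N/C

Use a concentric Gaussian sphere at r = 0.0721 m (r < R).
Q_enc = ∫₀^r ρ(r')·4πr'² dr' = (4πρ₀/R²) ∫₀^r r'^4 dr' = 4πρ₀ r^5/(5·R²) = 3.293×10^-9 C.
Gauss's law: E·4πr² = Q_enc/ε₀.
E = k|Q_enc|/r² = (8.99×10^9)(3.293×10^-9)/(0.0721)² = 5.69×10^3 N/C.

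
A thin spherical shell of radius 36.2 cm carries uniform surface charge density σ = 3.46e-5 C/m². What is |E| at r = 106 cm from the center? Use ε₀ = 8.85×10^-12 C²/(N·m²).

E = 4.56×10^5 N/C

Take a concentric spherical Gaussian surface of radius r = 106 cm (r > 36.2 cm).
The entire shell is enclosed: Q_enc = σ·4πR² = (3.46×10^-5)·4π·(0.362)² = 5.698e-5 C.
Gauss's law: E·4πr² = Q_enc/ε₀.
E = |Q_enc|/(4πε₀r²) = (5.698×10^-5)/(4π·8.85×10^-12·(1.06)²) = 4.56×10^5 N/C.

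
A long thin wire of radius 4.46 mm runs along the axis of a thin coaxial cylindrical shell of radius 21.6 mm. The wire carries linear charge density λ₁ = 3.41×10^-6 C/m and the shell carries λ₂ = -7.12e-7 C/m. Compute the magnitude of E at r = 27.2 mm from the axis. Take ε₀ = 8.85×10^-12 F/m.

By cylindrical symmetry E is radial; use a coaxial Gaussian cylinder of radius 27.2 mm and length L (r > 21.6 mm, enclosing both).
λ_enc = λ₁ + λ₂ = (3.41×10^-6) + (-7.12e-7) = 2.698×10^-6 C/m.
By Gauss's law (flux through the curved wall only), E·2πrL = λ_enc L/ε₀.
E = |λ_enc|/(2πε₀r) = (2.698e-6)/(2π·8.85×10^-12·0.0272) = 1.78e6 N/C.

1.78×10^6 N/C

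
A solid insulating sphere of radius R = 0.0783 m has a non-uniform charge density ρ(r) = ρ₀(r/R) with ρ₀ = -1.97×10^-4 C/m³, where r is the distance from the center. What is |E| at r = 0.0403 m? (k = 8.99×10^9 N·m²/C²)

E ≈ 1.15×10^5 N/C

By spherical symmetry E is radial; choose a Gaussian sphere of radius r = 0.0403 m (r < R).
Integrate the density: Q_enc = 4π ∫₀^r ρ₀(r'/R)^1 r'² dr' = 4πρ₀ r^4/(4·R) = -2.085×10^-8 C.
By Gauss's law, ∮E·dA = E·4πr² = Q_enc/ε₀.
E = k|Q_enc|/r² = (8.99×10^9)(2.085e-8)/(0.0403)² = 1.15×10^5 N/C.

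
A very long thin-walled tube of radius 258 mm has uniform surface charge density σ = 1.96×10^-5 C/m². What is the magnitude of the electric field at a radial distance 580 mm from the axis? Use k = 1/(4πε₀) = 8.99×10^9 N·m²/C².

E ≈ 9.85×10^5 N/C

Coaxial Gaussian cylinder, radius r = 580 mm, length L (r > 258 mm).
The whole shell is enclosed: λ_enc = σ·2πR = (1.96×10^-5)·2π·(0.258) = 3.177×10^-5 C/m.
By Gauss's law (flux through the curved wall only), E·2πrL = λ_enc L/ε₀.
E = 2k|λ_enc|/r = 2(8.99×10^9)(3.177e-5)/(0.58) = 9.85×10^5 N/C.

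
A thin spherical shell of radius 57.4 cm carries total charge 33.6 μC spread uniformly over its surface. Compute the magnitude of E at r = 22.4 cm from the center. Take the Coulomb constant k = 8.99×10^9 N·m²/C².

Use a concentric Gaussian sphere at r = 22.4 cm (inside the shell, r < 57.4 cm).
No charge lies within this surface, so Q_enc = 0 and Gauss's law gives E·4πr² = 0 ⇒ E = 0.

|E| = 0 N/C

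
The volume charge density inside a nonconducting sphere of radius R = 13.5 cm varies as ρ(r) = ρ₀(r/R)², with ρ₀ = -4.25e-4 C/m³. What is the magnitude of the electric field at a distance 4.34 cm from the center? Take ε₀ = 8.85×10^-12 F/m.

E = 4.31×10^4 N/C

By spherical symmetry E is radial; choose a Gaussian sphere of radius r = 4.34 cm (r < R).
Q_enc = ∫₀^r ρ(r')·4πr'² dr' = (4πρ₀/R²) ∫₀^r r'^4 dr' = 4πρ₀ r^5/(5·R²) = -9.024e-9 C.
Applying ∮E·dA = Q_enc/ε₀ with Φ = E(4πr²):
E = |Q_enc|/(4πε₀r²) = (9.024×10^-9)/(4π·8.85×10^-12·(0.0434)²) = 4.31×10^4 N/C.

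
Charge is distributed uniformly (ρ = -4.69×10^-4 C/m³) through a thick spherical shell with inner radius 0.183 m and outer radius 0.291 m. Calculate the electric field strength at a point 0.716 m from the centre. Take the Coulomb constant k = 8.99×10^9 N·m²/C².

By spherical symmetry E is radial; choose a Gaussian sphere of radius r = 0.716 m (r > 0.291 m, enclosing the whole shell).
Q_enc = ρ·(4π/3)(b³ − a³) = (-4.69×10^-4)·(4π/3)·((0.291)³ − (0.183)³) = -3.637×10^-5 C.
Since E is radial and uniform over the Gaussian sphere, Φ = E·4πr² = Q_enc/ε₀.
E = k|Q_enc|/r² = (8.99×10^9)(3.637e-5)/(0.716)² = 6.38×10^5 N/C.

|E| ≈ 6.38e5 V/m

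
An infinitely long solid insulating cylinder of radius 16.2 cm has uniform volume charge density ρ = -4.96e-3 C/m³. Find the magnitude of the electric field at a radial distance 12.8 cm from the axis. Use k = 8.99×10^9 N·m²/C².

Coaxial Gaussian cylinder, radius r = 12.8 cm, length L (r < R).
Enclosed charge per unit length: λ_enc = ρ·πr² = (-4.96×10^-3)π(0.128)² = -2.553e-4 C/m.
Since E is radial and uniform over the curved surface, Φ = E·2πrL = Q_enc/ε₀ = λ_enc L/ε₀.
E = 2k|λ_enc|/r = 2(8.99×10^9)(2.553e-4)/(0.128) = 3.59e7 N/C.

3.59×10^7 N/C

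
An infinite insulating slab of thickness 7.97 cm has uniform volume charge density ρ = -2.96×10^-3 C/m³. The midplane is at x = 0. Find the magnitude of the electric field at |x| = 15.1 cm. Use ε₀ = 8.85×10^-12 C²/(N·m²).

The point |x| = 15.1 cm lies outside the slab (half-thickness 0.03985 m). A symmetric pillbox spanning the full slab encloses Q_enc = ρ·d·A.
Flux = 2EA ⇒ E = |ρ|d/(2ε₀), independent of distance outside.
E = (2.96e-3)(0.0797)/(2·8.85×10^-12) = 1.33×10^7 N/C.

1.33×10^7 N/C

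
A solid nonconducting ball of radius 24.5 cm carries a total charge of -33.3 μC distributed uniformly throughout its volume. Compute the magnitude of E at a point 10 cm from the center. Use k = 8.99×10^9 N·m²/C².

E ≈ 2.04×10^6 N/C

By spherical symmetry E is radial; choose a Gaussian sphere of radius r = 10 cm (r < R).
Only the charge within r is enclosed: Q_enc = Q·(r/R)³ = (-33.3 μC)·(10 cm/24.5 cm)³ = -2.264×10^-6 C.
Gauss's law: E·4πr² = Q_enc/ε₀.
E = k|Q_enc|/r² = (8.99×10^9)(2.264e-6)/(0.1)² = 2.04×10^6 N/C.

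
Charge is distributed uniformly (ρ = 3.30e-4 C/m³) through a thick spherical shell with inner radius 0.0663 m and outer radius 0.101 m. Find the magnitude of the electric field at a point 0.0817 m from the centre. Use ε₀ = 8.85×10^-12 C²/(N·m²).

|E| ≈ 4.73e5 N/C

Symmetry ⇒ E = E(r) r̂. Gaussian sphere of radius r = 0.0817 m (within the shell material, 0.0663 m < r < 0.101 m).
Only the shell between 0.0663 m and r is enclosed: Q_enc = ρ·(4π/3)(r³ − a³) = (3.30e-4)·(4π/3)·((0.0817)³ − (0.0663)³) = 3.51e-7 C.
Since E is radial and uniform over the Gaussian sphere, Φ = E·4πr² = Q_enc/ε₀.
E = |Q_enc|/(4πε₀r²) = (3.51×10^-7)/(4π·8.85×10^-12·(0.0817)²) = 4.73e5 N/C.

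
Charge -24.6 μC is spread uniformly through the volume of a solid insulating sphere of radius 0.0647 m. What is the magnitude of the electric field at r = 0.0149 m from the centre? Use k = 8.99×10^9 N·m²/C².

By spherical symmetry E is radial; choose a Gaussian sphere of radius r = 0.0149 m (r < R).
Only the charge within r is enclosed: Q_enc = Q·(r/R)³ = (-24.6 μC)·(0.0149 m/0.0647 m)³ = -3.005×10^-7 C.
Since E is radial and uniform over the Gaussian sphere, Φ = E·4πr² = Q_enc/ε₀.
E = k|Q_enc|/r² = (8.99×10^9)(3.005e-7)/(0.0149)² = 1.22e7 N/C.

E ≈ 1.22×10^7 N/C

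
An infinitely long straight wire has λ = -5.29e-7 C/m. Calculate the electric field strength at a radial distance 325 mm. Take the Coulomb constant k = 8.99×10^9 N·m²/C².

Coaxial Gaussian cylinder, radius r = 325 mm, length L.
Q_enc = λL, so λ_enc = -5.29×10^-7 C/m.
By Gauss's law (flux through the curved wall only), E·2πrL = λ_enc L/ε₀.
E = 2k|λ_enc|/r = 2(8.99×10^9)(5.29×10^-7)/(0.325) = 2.93×10^4 N/C.

2.93×10^4 V/m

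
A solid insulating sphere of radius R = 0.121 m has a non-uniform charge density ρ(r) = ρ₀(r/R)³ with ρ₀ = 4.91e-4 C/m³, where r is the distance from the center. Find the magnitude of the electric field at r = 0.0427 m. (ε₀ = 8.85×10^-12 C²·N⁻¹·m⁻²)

E = 1.74e4 N/C

By spherical symmetry E is radial; choose a Gaussian sphere of radius r = 0.0427 m (r < R).
Q_enc = ∫₀^r ρ(r')·4πr'² dr' = (4πρ₀/R³) ∫₀^r r'^5 dr' = 4πρ₀ r^6/(6·R³) = 3.518e-9 C.
Gauss's law: E·4πr² = Q_enc/ε₀.
E = |Q_enc|/(4πε₀r²) = (3.518e-9)/(4π·8.85×10^-12·(0.0427)²) = 1.74×10^4 N/C.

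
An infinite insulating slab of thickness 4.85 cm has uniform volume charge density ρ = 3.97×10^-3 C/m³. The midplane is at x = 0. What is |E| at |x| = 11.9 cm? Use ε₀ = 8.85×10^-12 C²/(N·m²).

The point |x| = 11.9 cm lies outside the slab (half-thickness 0.02425 m). A symmetric pillbox spanning the full slab encloses Q_enc = ρ·d·A.
Flux = 2EA ⇒ E = |ρ|d/(2ε₀), independent of distance outside.
E = (3.97×10^-3)(0.0485)/(2·8.85×10^-12) = 1.09×10^7 N/C.

|E| = 1.09e7 N/C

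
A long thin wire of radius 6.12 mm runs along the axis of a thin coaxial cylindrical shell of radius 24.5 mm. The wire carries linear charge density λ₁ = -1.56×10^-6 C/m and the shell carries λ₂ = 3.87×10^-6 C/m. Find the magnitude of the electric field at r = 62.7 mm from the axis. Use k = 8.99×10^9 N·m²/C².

Choose a coaxial cylinder of radius r = 62.7 mm (arbitrary length L) as the Gaussian surface (r > 24.5 mm, enclosing both).
λ_enc = λ₁ + λ₂ = (-1.56e-6) + (3.87×10^-6) = 2.31×10^-6 C/m.
Gauss's law: E·2πrL = λ_enc L/ε₀.
E = 2k|λ_enc|/r = 2(8.99×10^9)(2.31×10^-6)/(0.0627) = 6.62×10^5 N/C.

E ≈ 6.62×10^5 N/C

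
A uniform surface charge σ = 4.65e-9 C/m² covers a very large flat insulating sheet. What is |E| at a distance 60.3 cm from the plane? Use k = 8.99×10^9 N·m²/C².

263 N/C

By planar symmetry E is perpendicular to the sheet and uniform; use a Gaussian pillbox with flat faces of area A on each side of the sheet.
Only the two end caps contribute flux: Φ = 2EA. With Q_enc = σA, Gauss's law gives E = |σ|/(2ε₀).
E = 2πk|σ| = 2π(8.99×10^9)(4.65×10^-9) = 263 N/C.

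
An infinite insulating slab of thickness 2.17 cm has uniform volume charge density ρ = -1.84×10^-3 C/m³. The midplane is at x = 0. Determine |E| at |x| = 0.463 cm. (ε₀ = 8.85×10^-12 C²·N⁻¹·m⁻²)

By symmetry E is perpendicular to the slab. A Gaussian pillbox from −0.463 cm to +0.463 cm (face area A) lies entirely within the slab.
Q_enc = ρ·(2x)·A and flux = 2EA, so 2EA = 2ρxA/ε₀ ⇒ E = |ρ|x/ε₀.
E = (1.84×10^-3)(0.00463)/(8.85×10^-12) = 9.63e5 N/C.

9.63×10^5 V/m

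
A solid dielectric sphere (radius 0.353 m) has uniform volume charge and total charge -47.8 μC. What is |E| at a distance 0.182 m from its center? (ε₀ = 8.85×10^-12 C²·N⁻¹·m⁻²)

E ≈ 1.78×10^6 V/m

Take a concentric spherical Gaussian surface of radius r = 0.182 m (r < R).
Only the charge within r is enclosed: Q_enc = Q·(r/R)³ = (-47.8 μC)·(0.182 m/0.353 m)³ = -6.551×10^-6 C.
Gauss's law: E·4πr² = Q_enc/ε₀.
E = |Q_enc|/(4πε₀r²) = (6.551×10^-6)/(4π·8.85×10^-12·(0.182)²) = 1.78e6 N/C.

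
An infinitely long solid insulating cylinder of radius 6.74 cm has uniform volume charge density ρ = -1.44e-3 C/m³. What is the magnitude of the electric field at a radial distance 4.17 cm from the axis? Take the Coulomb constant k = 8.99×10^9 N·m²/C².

3.39×10^6 V/m

Coaxial Gaussian cylinder, radius r = 4.17 cm, length L (r < R).
Enclosed charge per unit length: λ_enc = ρ·πr² = (-1.44×10^-3)π(0.0417)² = -7.867e-6 C/m.
Gauss's law: E·2πrL = λ_enc L/ε₀.
E = 2k|λ_enc|/r = 2(8.99×10^9)(7.867×10^-6)/(0.0417) = 3.39e6 N/C.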